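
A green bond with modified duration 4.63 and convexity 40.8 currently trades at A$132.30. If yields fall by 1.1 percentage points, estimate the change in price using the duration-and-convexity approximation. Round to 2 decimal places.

+A$7.06

Duration effect: -D_mod·Δy = -4.63 × (-0.011) = +0.050930
Convexity effect: ½·C·(Δy)² = 0.5 × 40.8 × (-0.011)² = +0.0024684
ΔP/P ≈ +0.050930 + 0.0024684 = +0.0533984
ΔP ≈ 132.30 × (+0.0533984) = +7.06460832.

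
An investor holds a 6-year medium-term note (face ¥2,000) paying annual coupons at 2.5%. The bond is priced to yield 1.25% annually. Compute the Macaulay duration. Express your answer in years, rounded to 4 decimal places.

Periodic yield y = 0.0125. Discount each cash flow and weight by its year:
  t   CF        PV=CF/(1+0.0125)^t    t·PV
  1        50.00        49.3827        49.3827
  2        50.00        48.7731        97.5461
  3        50.00        48.1709       144.5127
  4        50.00        47.5762       190.3049
  5        50.00        46.9889       234.9443
  6     2,050.00     1,902.7585    11,416.5510
  Σ                  2,143.6502    12,133.2417
Price P = Σ PV = 2,143.6502.
Macaulay duration = Σ(t·PV) / P = 12,133.2417 / 2,143.6502 = 5.66008 years.

5.6601 years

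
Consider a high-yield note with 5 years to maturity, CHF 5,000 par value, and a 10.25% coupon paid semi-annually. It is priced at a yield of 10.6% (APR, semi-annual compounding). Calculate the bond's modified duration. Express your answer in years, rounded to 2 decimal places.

Periodic yield y = 0.053. First find Macaulay duration:
  t   CF        PV=CF/(1+0.053)^t    t·PV
  1       256.25       243.3523       243.3523
  2       256.25       231.1038       462.2076
  3       256.25       219.4718       658.4155
  4       256.25       208.4253       833.7011
  5       256.25       197.9347       989.6737
  6       256.25       187.9722     1,127.8333
  7       256.25       178.5111     1,249.5778
  8       256.25       169.5262     1,356.2098
  9       256.25       160.9936     1,448.9421
  10    5,256.25     3,136.1173    31,361.1732
  Σ                  4,933.4084    39,731.0865
P = 4,933.4084; Macaulay duration = 39,731.0865 / 4,933.4084 = 8.05348 half-year periods = 4.02674 years.
Modified duration = D_Mac / (1 + y) = 4.02674 / 1.053 = 3.82406 years.

3.82 years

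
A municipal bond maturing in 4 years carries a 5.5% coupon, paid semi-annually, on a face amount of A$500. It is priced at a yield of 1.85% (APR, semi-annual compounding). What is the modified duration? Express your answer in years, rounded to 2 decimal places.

3.64 years

Periodic yield y = 0.00925. First find Macaulay duration:
  t   CF        PV=CF/(1+0.00925)^t    t·PV
  1        13.75        13.6240        13.6240
  2        13.75        13.4991        26.9982
  3        13.75        13.3754        40.1262
  4        13.75        13.2528        53.0112
  5        13.75        13.1313        65.6567
  6        13.75        13.0110        78.0659
  7        13.75        12.8917        90.2421
  8       513.75       477.2674     3,818.1392
  Σ                    570.0527     4,185.8635
P = 570.0527; Macaulay duration = 4,185.8635 / 570.0527 = 7.34294 half-year periods = 3.67147 years.
Modified duration = D_Mac / (1 + y) = 3.67147 / 1.00925 = 3.63782 years.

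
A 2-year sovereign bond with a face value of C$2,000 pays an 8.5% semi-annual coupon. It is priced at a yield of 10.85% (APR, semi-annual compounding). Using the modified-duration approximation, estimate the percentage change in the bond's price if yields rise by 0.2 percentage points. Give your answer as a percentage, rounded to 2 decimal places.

-0.36%

Periodic yield y = 0.05425. Modified duration first:
  t   CF        PV=CF/(1+0.05425)^t    t·PV
  1        85.00        80.6260        80.6260
  2        85.00        76.4772       152.9543
  3        85.00        72.5418       217.6253
  4     2,085.00     1,687.8413     6,751.3654
  Σ                  1,917.4863     7,202.5710
P = 1,917.4863; D_Mac = 3.75626 half-year periods = 1.87813 yrs; D_mod = 1.87813/(1+0.05425) = 1.78148 yrs.
ΔP/P ≈ -D_mod · Δy = -1.78148 × (+0.002) = -0.003563 = -0.3563%.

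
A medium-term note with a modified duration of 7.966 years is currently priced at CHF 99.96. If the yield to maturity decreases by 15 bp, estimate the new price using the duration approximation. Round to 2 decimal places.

Duration approximation: ΔP/P ≈ -D_mod · Δy = -7.966 × (-0.0015) = +0.011949.
New price ≈ 99.96 × (1 + 0.011949) = 101.15442204.

CHF 101.15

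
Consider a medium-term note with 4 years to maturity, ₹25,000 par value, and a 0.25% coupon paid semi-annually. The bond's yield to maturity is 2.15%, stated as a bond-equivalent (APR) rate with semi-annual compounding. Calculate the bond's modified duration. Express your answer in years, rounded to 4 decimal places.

Periodic yield y = 0.01075. First find Macaulay duration:
  t   CF        PV=CF/(1+0.01075)^t    t·PV
  1        31.25        30.9176        30.9176
  2        31.25        30.5888        61.1776
  3        31.25        30.2635        90.7904
  4        31.25        29.9416       119.7664
  5        31.25        29.6232       148.1158
  6        31.25        29.3081       175.8485
  7        31.25        28.9964       202.9747
  8    25,031.25    22,979.0747   183,832.5979
  Σ                 23,188.7139   184,662.1890
P = 23,188.7139; Macaulay duration = 184,662.1890 / 23,188.7139 = 7.96345 half-year periods = 3.98173 years.
Modified duration = D_Mac / (1 + y) = 3.98173 / 1.01075 = 3.93938 years.

3.9394 years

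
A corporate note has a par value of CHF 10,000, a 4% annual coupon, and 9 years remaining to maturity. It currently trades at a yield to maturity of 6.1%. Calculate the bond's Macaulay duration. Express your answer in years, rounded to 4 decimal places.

Periodic yield y = 0.061. Discount each cash flow and weight by its year:
  t   CF        PV=CF/(1+0.061)^t    t·PV
  1       400.00       377.0028       377.0028
  2       400.00       355.3278       710.6557
  3       400.00       334.8990     1,004.6970
  4       400.00       315.6447     1,262.5787
  5       400.00       297.4973     1,487.4866
  6       400.00       280.3933     1,682.3600
  7       400.00       264.2727     1,849.9089
  8       400.00       249.0789     1,992.6311
  9    10,400.00     6,103.7240    54,933.5156
  Σ                  8,577.8405    65,300.8364
Price P = Σ PV = 8,577.8405.
Macaulay duration = Σ(t·PV) / P = 65,300.8364 / 8,577.8405 = 7.61274 years.

7.6127 years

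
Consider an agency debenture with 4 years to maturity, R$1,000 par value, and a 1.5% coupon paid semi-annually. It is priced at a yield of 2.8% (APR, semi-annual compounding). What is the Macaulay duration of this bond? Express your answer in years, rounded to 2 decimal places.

3.89 years

Periodic yield y = 0.014. Discount each cash flow and weight by its period:
  t   CF        PV=CF/(1+0.014)^t    t·PV
  1         7.50         7.3964         7.3964
  2         7.50         7.2943        14.5887
  3         7.50         7.1936        21.5809
  4         7.50         7.0943        28.3772
  5         7.50         6.9963        34.9817
  6         7.50         6.8998        41.3985
  7         7.50         6.8045        47.6314
  8     1,007.50       901.4495     7,211.5962
  Σ                    951.1288     7,407.5511
Price P = Σ PV = 951.1288.
Macaulay duration = Σ(t·PV) / P = 7,407.5511 / 951.1288 = 7.78817 half-year periods.
In years: 7.78817 / 2 = 3.89408 years.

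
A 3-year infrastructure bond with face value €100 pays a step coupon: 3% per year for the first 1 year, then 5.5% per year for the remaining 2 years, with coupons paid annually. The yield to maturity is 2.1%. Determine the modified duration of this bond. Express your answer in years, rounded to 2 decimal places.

2.84 years

Periodic yield y = 0.021. First find Macaulay duration:
  t   CF        PV=CF/(1+0.021)^t    t·PV
  1         3.00         2.9383         2.9383
  2         5.50         5.2761        10.5522
  3       105.50        99.1232       297.3695
  Σ                    107.3376       310.8600
P = 107.3376; Macaulay duration = 310.8600 / 107.3376 = 2.89610 years.
Modified duration = D_Mac / (1 + y) = 2.89610 / 1.021 = 2.83653 years.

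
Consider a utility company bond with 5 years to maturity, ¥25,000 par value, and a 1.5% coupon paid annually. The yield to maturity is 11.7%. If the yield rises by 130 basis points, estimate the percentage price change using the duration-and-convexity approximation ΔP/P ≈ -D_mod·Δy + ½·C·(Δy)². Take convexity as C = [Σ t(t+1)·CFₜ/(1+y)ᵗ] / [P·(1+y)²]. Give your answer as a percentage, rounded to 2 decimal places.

With y = 0.117:
  t   CF        PV=CF/(1+0.117)^t    t·PV        t(t+1)·PV
  1       375.00       335.7207       335.7207         671.4414
  2       375.00       300.5557       601.1113       1,803.3340
  3       375.00       269.0740       807.2220       3,228.8881
  4       375.00       240.8899       963.5596       4,817.7978
  5    25,375.00    14,592.8523    72,964.2613     437,785.5675
  Σ                 15,739.0925    75,671.8749     448,307.0288
P = 15,739.0925; D_Mac = 4.80789 yrs; D_mod = 4.30429 yrs; C = 22.82914.
Duration effect: -4.30429 × (+0.013) = -0.055956
Convexity effect: 0.5 × 22.82914 × (0.013)² = +0.0019291
ΔP/P ≈ -0.055956 + 0.0019291 = -0.054027 = -5.4027%.

-5.40%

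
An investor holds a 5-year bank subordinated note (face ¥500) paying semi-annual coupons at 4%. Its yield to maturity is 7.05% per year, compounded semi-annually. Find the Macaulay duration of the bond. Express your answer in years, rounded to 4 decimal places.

Periodic yield y = 0.03525. Discount each cash flow and weight by its period:
  t   CF        PV=CF/(1+0.03525)^t    t·PV
  1        10.00         9.6595         9.6595
  2        10.00         9.3306        18.6612
  3        10.00         9.0129        27.0387
  4        10.00         8.7060        34.8240
  5        10.00         8.4096        42.0479
  6        10.00         8.1232        48.7394
  7        10.00         7.8466        54.9264
  8        10.00         7.5795        60.6357
  9        10.00         7.3214        65.8924
  10      510.00       360.6764     3,606.7645
  Σ                    436.6657     3,969.1896
Price P = Σ PV = 436.6657.
Macaulay duration = Σ(t·PV) / P = 3,969.1896 / 436.6657 = 9.08977 half-year periods.
In years: 9.08977 / 2 = 4.54488 years.

4.5449 years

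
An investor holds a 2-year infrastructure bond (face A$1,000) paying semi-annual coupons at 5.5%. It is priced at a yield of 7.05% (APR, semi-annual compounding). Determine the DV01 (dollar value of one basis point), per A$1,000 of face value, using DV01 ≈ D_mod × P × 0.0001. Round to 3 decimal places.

A$0.180

Periodic yield y = 0.03525.
  t   CF        PV=CF/(1+0.03525)^t    t·PV
  1        27.50        26.5636        26.5636
  2        27.50        25.6591        51.3183
  3        27.50        24.7855        74.3564
  4     1,027.50       894.5423     3,578.1691
  Σ                    971.5505     3,730.4074
P = 971.5505; D_Mac = 3.83964 half-year periods = 1.91982 yrs; D_mod = 1.85445 yrs.
DV01 ≈ 1.85445 × 971.5505 × 0.0001 = 0.180169.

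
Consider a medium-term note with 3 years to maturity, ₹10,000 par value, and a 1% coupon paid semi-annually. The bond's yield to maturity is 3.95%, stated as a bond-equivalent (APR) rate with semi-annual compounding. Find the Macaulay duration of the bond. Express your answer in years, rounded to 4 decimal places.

2.9609 years

Periodic yield y = 0.01975. Discount each cash flow and weight by its period:
  t   CF        PV=CF/(1+0.01975)^t    t·PV
  1        50.00        49.0316        49.0316
  2        50.00        48.0820        96.1640
  3        50.00        47.1508       141.4523
  4        50.00        46.2376       184.9503
  5        50.00        45.3421       226.7104
  6    10,050.00     8,937.2474    53,623.4841
  Σ                  9,173.0914    54,321.7928
Price P = Σ PV = 9,173.0914.
Macaulay duration = Σ(t·PV) / P = 54,321.7928 / 9,173.0914 = 5.92186 half-year periods.
In years: 5.92186 / 2 = 2.96093 years.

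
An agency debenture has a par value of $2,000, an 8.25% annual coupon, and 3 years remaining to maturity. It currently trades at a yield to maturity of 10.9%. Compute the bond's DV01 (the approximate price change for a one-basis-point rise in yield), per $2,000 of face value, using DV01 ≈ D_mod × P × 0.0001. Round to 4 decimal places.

Periodic yield y = 0.109.
  t   CF        PV=CF/(1+0.109)^t    t·PV
  1       165.00       148.7827       148.7827
  2       165.00       134.1593       268.3186
  3     2,165.00     1,587.3155     4,761.9466
  Σ                  1,870.2575     5,179.0479
P = 1,870.2575; D_Mac = 2.76916 yrs; D_mod = 2.49699 yrs.
DV01 ≈ 2.49699 × 1,870.2575 × 0.0001 = 0.467002.

$0.4670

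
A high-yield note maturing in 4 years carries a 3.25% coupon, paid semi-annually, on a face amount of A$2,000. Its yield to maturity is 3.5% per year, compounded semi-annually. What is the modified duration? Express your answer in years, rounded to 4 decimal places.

3.7169 years

Periodic yield y = 0.0175. First find Macaulay duration:
  t   CF        PV=CF/(1+0.0175)^t    t·PV
  1        32.50        31.9410        31.9410
  2        32.50        31.3917        62.7834
  3        32.50        30.8518        92.5553
  4        32.50        30.3212       121.2846
  5        32.50        29.7997       148.9983
  6        32.50        29.2871       175.7228
  7        32.50        28.7834       201.4840
  8     2,032.50     1,769.1115    14,152.8922
  Σ                  1,981.4874    14,987.6615
P = 1,981.4874; Macaulay duration = 14,987.6615 / 1,981.4874 = 7.56384 half-year periods = 3.78192 years.
Modified duration = D_Mac / (1 + y) = 3.78192 / 1.0175 = 3.71688 years.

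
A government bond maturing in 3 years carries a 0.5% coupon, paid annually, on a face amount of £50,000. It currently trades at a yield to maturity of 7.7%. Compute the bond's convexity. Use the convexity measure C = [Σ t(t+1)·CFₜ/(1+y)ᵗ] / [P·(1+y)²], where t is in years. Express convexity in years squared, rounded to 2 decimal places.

10.27

With y = 0.077:
  t   CF        PV=CF/(1+0.077)^t    t·PV        t(t+1)·PV
  1       250.00       232.1263       232.1263         464.2526
  2       250.00       215.5304       431.0609       1,293.1826
  3    50,250.00    40,224.3427   120,673.0281     482,692.1125
  Σ                 40,671.9994   121,336.2153     484,449.5477
P = 40,671.9994.
Convexity = Σ t(t+1)·PV / [P·(1+y)²] = 484,449.5477 / (40,671.9994 × 1.159929) = 10.26885.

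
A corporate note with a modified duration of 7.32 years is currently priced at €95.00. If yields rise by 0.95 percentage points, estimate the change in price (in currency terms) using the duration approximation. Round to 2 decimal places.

Duration approximation: ΔP/P ≈ -D_mod · Δy = -7.32 × (+0.0095) = -0.069540.
ΔP ≈ 95.00 × (-0.069540) = -6.60630.

-€6.61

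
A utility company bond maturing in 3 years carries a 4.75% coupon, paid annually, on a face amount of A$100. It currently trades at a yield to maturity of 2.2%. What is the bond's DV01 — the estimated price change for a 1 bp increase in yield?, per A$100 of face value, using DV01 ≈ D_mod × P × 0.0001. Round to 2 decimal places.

A$0.03

Periodic yield y = 0.022.
  t   CF        PV=CF/(1+0.022)^t    t·PV
  1         4.75         4.6477         4.6477
  2         4.75         4.5477         9.0954
  3       104.75        98.1299       294.3897
  Σ                    107.3253       308.1328
P = 107.3253; D_Mac = 2.87102 yrs; D_mod = 2.80921 yrs.
DV01 ≈ 2.80921 × 107.3253 × 0.0001 = 0.030150.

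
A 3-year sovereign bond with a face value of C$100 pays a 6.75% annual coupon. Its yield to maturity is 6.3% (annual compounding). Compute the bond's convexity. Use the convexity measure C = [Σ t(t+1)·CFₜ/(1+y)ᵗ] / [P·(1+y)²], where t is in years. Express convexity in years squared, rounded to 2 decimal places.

9.75

With y = 0.063:
  t   CF        PV=CF/(1+0.063)^t    t·PV        t(t+1)·PV
  1         6.75         6.3500         6.3500          12.6999
  2         6.75         5.9736        11.9472          35.8417
  3       106.75        88.8726       266.6179       1,066.4717
  Σ                    101.1962       284.9151       1,115.0133
P = 101.1962.
Convexity = Σ t(t+1)·PV / [P·(1+y)²] = 1,115.0133 / (101.1962 × 1.129969) = 9.75100.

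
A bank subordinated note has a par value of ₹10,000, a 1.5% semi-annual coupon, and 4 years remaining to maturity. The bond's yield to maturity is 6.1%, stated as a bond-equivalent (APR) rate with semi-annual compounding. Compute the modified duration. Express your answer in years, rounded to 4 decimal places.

3.7705 years

Periodic yield y = 0.0305. First find Macaulay duration:
  t   CF        PV=CF/(1+0.0305)^t    t·PV
  1        75.00        72.7802        72.7802
  2        75.00        70.6261       141.2522
  3        75.00        68.5358       205.6073
  4        75.00        66.5073       266.0292
  5        75.00        64.5389       322.6943
  6        75.00        62.6287       375.7721
  7        75.00        60.7750       425.4253
  8    10,075.00     7,922.4788    63,379.8304
  Σ                  8,388.8708    65,189.3910
P = 8,388.8708; Macaulay duration = 65,189.3910 / 8,388.8708 = 7.77094 half-year periods = 3.88547 years.
Modified duration = D_Mac / (1 + y) = 3.88547 / 1.0305 = 3.77047 years.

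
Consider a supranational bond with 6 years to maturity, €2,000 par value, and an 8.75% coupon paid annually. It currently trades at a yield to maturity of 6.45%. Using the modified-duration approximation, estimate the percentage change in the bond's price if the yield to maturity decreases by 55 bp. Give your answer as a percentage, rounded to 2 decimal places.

+2.57%

Periodic yield y = 0.0645. Modified duration first:
  t   CF        PV=CF/(1+0.0645)^t    t·PV
  1       175.00       164.3964       164.3964
  2       175.00       154.4354       308.8707
  3       175.00       145.0778       435.2335
  4       175.00       136.2873       545.1492
  5       175.00       128.0294       640.1470
  6     2,175.00     1,494.8075     8,968.8450
  Σ                  2,223.0338    11,062.6418
P = 2,223.0338; D_Mac = 4.97637 yrs; D_mod = 4.97637/(1+0.0645) = 4.67484 yrs.
ΔP/P ≈ -D_mod · Δy = -4.67484 × (-0.0055) = +0.025712 = +2.5712%.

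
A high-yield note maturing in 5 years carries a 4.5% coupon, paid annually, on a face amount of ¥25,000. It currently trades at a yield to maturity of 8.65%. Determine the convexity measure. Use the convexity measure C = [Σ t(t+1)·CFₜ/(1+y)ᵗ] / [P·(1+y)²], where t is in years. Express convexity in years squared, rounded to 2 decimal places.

22.35

With y = 0.0865:
  t   CF        PV=CF/(1+0.0865)^t    t·PV        t(t+1)·PV
  1     1,125.00     1,035.4349     1,035.4349       2,070.8698
  2     1,125.00       953.0004     1,906.0007       5,718.0021
  3     1,125.00       877.1287     2,631.3862      10,525.5446
  4     1,125.00       807.2975     3,229.1899      16,145.9497
  5    26,125.00    17,254.7093    86,273.5463     517,641.2778
  Σ                 20,927.5707    95,075.5580     552,101.6440
P = 20,927.5707.
Convexity = Σ t(t+1)·PV / [P·(1+y)²] = 552,101.6440 / (20,927.5707 × 1.180482) = 22.34811.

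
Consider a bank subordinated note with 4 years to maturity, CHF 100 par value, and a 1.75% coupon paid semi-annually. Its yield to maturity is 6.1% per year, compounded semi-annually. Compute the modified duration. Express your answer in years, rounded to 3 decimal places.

3.753 years

Periodic yield y = 0.0305. First find Macaulay duration:
  t   CF        PV=CF/(1+0.0305)^t    t·PV
  1        0.875         0.8491         0.8491
  2        0.875         0.8240         1.6479
  3        0.875         0.7996         2.3988
  4        0.875         0.7759         3.1037
  5        0.875         0.7530         3.7648
  6        0.875         0.7307         4.3840
  7        0.875         0.7090         4.9633
  8      100.875        79.3231       634.5847
  Σ                     84.7643       655.6962
P = 84.7643; Macaulay duration = 655.6962 / 84.7643 = 7.73552 half-year periods = 3.86776 years.
Modified duration = D_Mac / (1 + y) = 3.86776 / 1.0305 = 3.75329 years.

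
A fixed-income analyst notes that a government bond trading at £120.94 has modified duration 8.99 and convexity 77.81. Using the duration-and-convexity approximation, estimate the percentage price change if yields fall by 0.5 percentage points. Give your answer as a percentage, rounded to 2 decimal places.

Duration effect: -D_mod·Δy = -8.99 × (-0.005) = +0.044950
Convexity effect: ½·C·(Δy)² = 0.5 × 77.81 × (-0.005)² = +0.000972625
ΔP/P ≈ +0.044950 + 0.000972625 = +0.045922625
= +4.5922625%.

+4.59%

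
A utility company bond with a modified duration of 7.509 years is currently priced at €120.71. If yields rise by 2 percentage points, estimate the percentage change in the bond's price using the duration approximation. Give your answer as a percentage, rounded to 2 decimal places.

Duration approximation: ΔP/P ≈ -D_mod · Δy = -7.509 × (+0.02) = -0.150180.
As a percentage: -15.0180%.

-15.02%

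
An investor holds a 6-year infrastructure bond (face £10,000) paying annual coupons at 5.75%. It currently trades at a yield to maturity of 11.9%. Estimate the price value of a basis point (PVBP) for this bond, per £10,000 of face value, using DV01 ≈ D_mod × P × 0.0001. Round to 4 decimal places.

£3.4037

Periodic yield y = 0.119.
  t   CF        PV=CF/(1+0.119)^t    t·PV
  1       575.00       513.8517       513.8517
  2       575.00       459.2061       918.4122
  3       575.00       410.3719     1,231.1156
  4       575.00       366.7309     1,466.9236
  5       575.00       327.7309     1,638.6546
  6    10,575.00     5,386.4156    32,318.4934
  Σ                  7,464.3070    38,087.4511
P = 7,464.3070; D_Mac = 5.10261 yrs; D_mod = 4.55997 yrs.
DV01 ≈ 4.55997 × 7,464.3070 × 0.0001 = 3.403704.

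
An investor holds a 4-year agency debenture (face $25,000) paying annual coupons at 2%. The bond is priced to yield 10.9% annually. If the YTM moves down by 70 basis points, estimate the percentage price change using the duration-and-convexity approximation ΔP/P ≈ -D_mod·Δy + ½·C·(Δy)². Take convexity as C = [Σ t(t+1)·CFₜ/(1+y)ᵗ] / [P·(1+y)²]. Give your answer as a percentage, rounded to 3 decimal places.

With y = 0.109:
  t   CF        PV=CF/(1+0.109)^t    t·PV        t(t+1)·PV
  1       500.00       450.8566       450.8566         901.7133
  2       500.00       406.5434       813.0868       2,439.2604
  3       500.00       366.5856     1,099.7567       4,399.0268
  4    25,500.00    16,858.3085    67,433.2338     337,166.1691
  Σ                 18,082.2941    69,796.9340     344,906.1696
P = 18,082.2941; D_Mac = 3.85996 yrs; D_mod = 3.48058 yrs; C = 15.50902.
Duration effect: -3.48058 × (-0.007) = +0.024364
Convexity effect: 0.5 × 15.50902 × (-0.007)² = +0.0003800
ΔP/P ≈ +0.024364 + 0.0003800 = +0.024744 = +2.4744%.

+2.474%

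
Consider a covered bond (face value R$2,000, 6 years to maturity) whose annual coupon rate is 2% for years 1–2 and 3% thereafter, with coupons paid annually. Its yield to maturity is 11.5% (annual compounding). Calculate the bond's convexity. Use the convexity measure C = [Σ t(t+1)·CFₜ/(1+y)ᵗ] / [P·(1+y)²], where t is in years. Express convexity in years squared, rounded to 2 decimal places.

30.48

With y = 0.115:
  t   CF        PV=CF/(1+0.115)^t    t·PV        t(t+1)·PV
  1        40.00        35.8744        35.8744          71.7489
  2        40.00        32.1744        64.3488         193.0463
  3        60.00        43.2839       129.8518         519.4071
  4        60.00        38.8197       155.2787         776.3933
  5        60.00        34.8158       174.0792       1,044.4753
  6     2,060.00     1,072.0573     6,432.3441      45,026.4084
  Σ                  1,257.0256     6,991.7769      47,631.4793
P = 1,257.0256.
Convexity = Σ t(t+1)·PV / [P·(1+y)²] = 47,631.4793 / (1,257.0256 × 1.243225) = 30.47896.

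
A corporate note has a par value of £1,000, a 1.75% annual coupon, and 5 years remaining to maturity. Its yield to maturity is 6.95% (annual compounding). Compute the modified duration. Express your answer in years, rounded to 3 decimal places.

4.493 years

Periodic yield y = 0.0695. First find Macaulay duration:
  t   CF        PV=CF/(1+0.0695)^t    t·PV
  1        17.50        16.3628        16.3628
  2        17.50        15.2995        30.5989
  3        17.50        14.3053        42.9158
  4        17.50        13.3756        53.5026
  5     1,017.50       727.1608     3,635.8041
  Σ                    786.5040     3,779.1842
P = 786.5040; Macaulay duration = 3,779.1842 / 786.5040 = 4.80504 years.
Modified duration = D_Mac / (1 + y) = 4.80504 / 1.0695 = 4.49279 years.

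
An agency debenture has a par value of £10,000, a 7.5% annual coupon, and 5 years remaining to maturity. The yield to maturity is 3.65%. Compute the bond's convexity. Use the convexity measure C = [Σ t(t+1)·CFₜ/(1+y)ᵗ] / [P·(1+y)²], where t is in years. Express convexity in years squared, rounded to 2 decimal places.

With y = 0.0365:
  t   CF        PV=CF/(1+0.0365)^t    t·PV        t(t+1)·PV
  1       750.00       723.5890       723.5890       1,447.1780
  2       750.00       698.1081     1,396.2161       4,188.6483
  3       750.00       673.5244     2,020.5732       8,082.2930
  4       750.00       649.8065     2,599.2259      12,996.1296
  5    10,750.00     8,985.9073    44,929.5363     269,577.2178
  Σ                 11,730.9352    51,669.1406     296,291.4667
P = 11,730.9352.
Convexity = Σ t(t+1)·PV / [P·(1+y)²] = 296,291.4667 / (11,730.9352 × 1.074332) = 23.50974.

23.51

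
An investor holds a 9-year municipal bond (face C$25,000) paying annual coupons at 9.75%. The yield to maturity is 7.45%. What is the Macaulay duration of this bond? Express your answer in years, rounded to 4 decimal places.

6.5681 years

Periodic yield y = 0.0745. Discount each cash flow and weight by its year:
  t   CF        PV=CF/(1+0.0745)^t    t·PV
  1     2,437.50     2,268.4970     2,268.4970
  2     2,437.50     2,111.2117     4,222.4234
  3     2,437.50     1,964.8317     5,894.4952
  4     2,437.50     1,828.6010     7,314.4039
  5     2,437.50     1,701.8157     8,509.0785
  6     2,437.50     1,583.8210     9,502.9262
  7     2,437.50     1,474.0075    10,318.0523
  8     2,437.50     1,371.8078    10,974.4623
  9    27,437.50    14,370.9924   129,338.9314
  Σ                 28,675.5858   188,343.2702
Price P = Σ PV = 28,675.5858.
Macaulay duration = Σ(t·PV) / P = 188,343.2702 / 28,675.5858 = 6.56807 years.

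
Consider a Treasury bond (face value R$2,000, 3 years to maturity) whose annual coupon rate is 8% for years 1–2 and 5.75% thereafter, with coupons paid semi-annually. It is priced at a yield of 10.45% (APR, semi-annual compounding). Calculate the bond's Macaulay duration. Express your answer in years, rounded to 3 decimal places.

Periodic yield y = 0.05225. Discount each cash flow and weight by its period:
  t   CF        PV=CF/(1+0.05225)^t    t·PV
  1        80.00        76.0276        76.0276
  2        80.00        72.2524       144.5047
  3        80.00        68.6646       205.9939
  4        80.00        65.2551       261.0203
  5        57.50        44.5731       222.8657
  6     2,057.50     1,515.7453     9,094.4719
  Σ                  1,842.5181    10,004.8841
Price P = Σ PV = 1,842.5181.
Macaulay duration = Σ(t·PV) / P = 10,004.8841 / 1,842.5181 = 5.43001 half-year periods.
In years: 5.43001 / 2 = 2.71500 years.

2.715 years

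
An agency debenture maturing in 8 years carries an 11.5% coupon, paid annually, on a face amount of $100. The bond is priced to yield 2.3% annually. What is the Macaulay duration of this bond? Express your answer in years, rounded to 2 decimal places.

Periodic yield y = 0.023. Discount each cash flow and weight by its year:
  t   CF        PV=CF/(1+0.023)^t    t·PV
  1        11.50        11.2414        11.2414
  2        11.50        10.9887        21.9774
  3        11.50        10.7416        32.2249
  4        11.50        10.5001        42.0006
  5        11.50        10.2641        51.3204
  6        11.50        10.0333        60.1998
  7        11.50         9.8077        68.6541
  8       111.50        92.9544       743.6349
  Σ                    166.5314     1,031.2536
Price P = Σ PV = 166.5314.
Macaulay duration = Σ(t·PV) / P = 1,031.2536 / 166.5314 = 6.19255 years.

6.19 years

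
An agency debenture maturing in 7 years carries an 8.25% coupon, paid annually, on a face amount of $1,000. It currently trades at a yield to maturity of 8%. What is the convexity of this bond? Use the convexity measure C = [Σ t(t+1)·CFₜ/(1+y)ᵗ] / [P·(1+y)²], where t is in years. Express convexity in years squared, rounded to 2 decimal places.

35.39

With y = 0.08:
  t   CF        PV=CF/(1+0.08)^t    t·PV        t(t+1)·PV
  1        82.50        76.3889        76.3889         152.7778
  2        82.50        70.7305       141.4609         424.3827
  3        82.50        65.4912       196.4735         785.8939
  4        82.50        60.6400       242.5599       1,212.7993
  5        82.50        56.1481       280.7406       1,684.4434
  6        82.50        51.9890       311.9340       2,183.5378
  7     1,082.50       631.6284     4,421.3985      35,371.1878
  Σ                  1,013.0159     5,670.9561      41,815.0226
P = 1,013.0159.
Convexity = Σ t(t+1)·PV / [P·(1+y)²] = 41,815.0226 / (1,013.0159 × 1.166400) = 35.38902.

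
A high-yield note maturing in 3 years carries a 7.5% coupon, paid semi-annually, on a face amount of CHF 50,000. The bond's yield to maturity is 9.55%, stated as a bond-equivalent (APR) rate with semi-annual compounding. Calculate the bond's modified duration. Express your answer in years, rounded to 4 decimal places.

2.6088 years

Periodic yield y = 0.04775. First find Macaulay duration:
  t   CF        PV=CF/(1+0.04775)^t    t·PV
  1     1,875.00     1,789.5490     1,789.5490
  2     1,875.00     1,707.9924     3,415.9848
  3     1,875.00     1,630.1526     4,890.4578
  4     1,875.00     1,555.8603     6,223.4411
  5     1,875.00     1,484.9537     7,424.7687
  6    51,875.00    39,211.3769   235,268.2614
  Σ                 47,379.8850   259,012.4629
P = 47,379.8850; Macaulay duration = 259,012.4629 / 47,379.8850 = 5.46672 half-year periods = 2.73336 years.
Modified duration = D_Mac / (1 + y) = 2.73336 / 1.04775 = 2.60879 years.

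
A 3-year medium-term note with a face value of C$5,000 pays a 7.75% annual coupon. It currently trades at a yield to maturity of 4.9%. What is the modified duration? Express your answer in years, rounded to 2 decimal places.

2.67 years

Periodic yield y = 0.049. First find Macaulay duration:
  t   CF        PV=CF/(1+0.049)^t    t·PV
  1       387.50       369.3994       369.3994
  2       387.50       352.1444       704.2887
  3     5,387.50     4,667.2474    14,001.7421
  Σ                  5,388.7911    15,075.4302
P = 5,388.7911; Macaulay duration = 15,075.4302 / 5,388.7911 = 2.79755 years.
Modified duration = D_Mac / (1 + y) = 2.79755 / 1.049 = 2.66688 years.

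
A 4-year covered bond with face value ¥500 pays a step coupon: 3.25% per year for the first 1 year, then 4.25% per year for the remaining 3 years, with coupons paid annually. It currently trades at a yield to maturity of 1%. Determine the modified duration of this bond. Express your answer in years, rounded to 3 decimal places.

Periodic yield y = 0.01. First find Macaulay duration:
  t   CF        PV=CF/(1+0.01)^t    t·PV
  1        16.25        16.0891        16.0891
  2        21.25        20.8313        41.6626
  3        21.25        20.6250        61.8751
  4       521.25       500.9110     2,003.6440
  Σ                    558.4564     2,123.2708
P = 558.4564; Macaulay duration = 2,123.2708 / 558.4564 = 3.80203 years.
Modified duration = D_Mac / (1 + y) = 3.80203 / 1.01 = 3.76439 years.

3.764 years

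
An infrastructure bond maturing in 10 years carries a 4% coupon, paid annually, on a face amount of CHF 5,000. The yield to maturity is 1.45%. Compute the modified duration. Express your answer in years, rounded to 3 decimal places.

8.494 years

Periodic yield y = 0.0145. First find Macaulay duration:
  t   CF        PV=CF/(1+0.0145)^t    t·PV
  1       200.00       197.1414       197.1414
  2       200.00       194.3238       388.6475
  3       200.00       191.5463       574.6390
  4       200.00       188.8086       755.2344
  5       200.00       186.1100       930.5501
  6       200.00       183.4500     1,100.6999
  7       200.00       180.8280     1,265.7959
  8       200.00       178.2435     1,425.9476
  9       200.00       175.6959     1,581.2628
  10    5,200.00     4,502.8018    45,028.0179
  Σ                  6,178.9492    53,247.9365
P = 6,178.9492; Macaulay duration = 53,247.9365 / 6,178.9492 = 8.61764 years.
Modified duration = D_Mac / (1 + y) = 8.61764 / 1.0145 = 8.49447 years.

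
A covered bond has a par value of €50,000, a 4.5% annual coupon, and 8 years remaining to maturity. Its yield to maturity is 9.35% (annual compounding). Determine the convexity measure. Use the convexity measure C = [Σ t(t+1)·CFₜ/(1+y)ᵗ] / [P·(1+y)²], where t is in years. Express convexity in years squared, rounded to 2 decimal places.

With y = 0.0935:
  t   CF        PV=CF/(1+0.0935)^t    t·PV        t(t+1)·PV
  1     2,250.00     2,057.6132     2,057.6132       4,115.2263
  2     2,250.00     1,881.6764     3,763.3528      11,290.0585
  3     2,250.00     1,720.7832     5,162.3496      20,649.3983
  4     2,250.00     1,573.6472     6,294.5887      31,472.9437
  5     2,250.00     1,439.0921     7,195.4604      43,172.7622
  6     2,250.00     1,316.0421     7,896.2528      55,273.7696
  7     2,250.00     1,203.5136     8,424.5953      67,396.7623
  8    52,250.00    25,558.5373   204,468.2984   1,840,214.6857
  Σ                 36,750.9051   245,262.5112   2,073,585.6066
P = 36,750.9051.
Convexity = Σ t(t+1)·PV / [P·(1+y)²] = 2,073,585.6066 / (36,750.9051 × 1.195742) = 47.18635.

47.19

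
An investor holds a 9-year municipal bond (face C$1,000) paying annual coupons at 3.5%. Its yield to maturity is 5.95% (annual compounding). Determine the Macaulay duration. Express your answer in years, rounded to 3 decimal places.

7.745 years

Periodic yield y = 0.0595. Discount each cash flow and weight by its year:
  t   CF        PV=CF/(1+0.0595)^t    t·PV
  1        35.00        33.0345        33.0345
  2        35.00        31.1793        62.3586
  3        35.00        29.4283        88.2849
  4        35.00        27.7756       111.1026
  5        35.00        26.2158       131.0790
  6        35.00        24.7436       148.4614
  7        35.00        23.3540       163.4780
  8        35.00        22.0425       176.3398
  9     1,035.00       615.2218     5,536.9960
  Σ                    832.9953     6,451.1348
Price P = Σ PV = 832.9953.
Macaulay duration = Σ(t·PV) / P = 6,451.1348 / 832.9953 = 7.74450 years.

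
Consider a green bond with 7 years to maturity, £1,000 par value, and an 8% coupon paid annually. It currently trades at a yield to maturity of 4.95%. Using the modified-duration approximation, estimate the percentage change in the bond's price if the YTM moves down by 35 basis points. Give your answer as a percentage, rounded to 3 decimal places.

+1.915%

Periodic yield y = 0.0495. Modified duration first:
  t   CF        PV=CF/(1+0.0495)^t    t·PV
  1        80.00        76.2268        76.2268
  2        80.00        72.6315       145.2630
  3        80.00        69.2058       207.6175
  4        80.00        65.9417       263.7668
  5        80.00        62.8315       314.1577
  6        80.00        59.8681       359.2085
  7     1,080.00       770.0992     5,390.6942
  Σ                  1,176.8046     6,756.9345
P = 1,176.8046; D_Mac = 5.74176 yrs; D_mod = 5.74176/(1+0.0495) = 5.47095 yrs.
ΔP/P ≈ -D_mod · Δy = -5.47095 × (-0.0035) = +0.019148 = +1.9148%.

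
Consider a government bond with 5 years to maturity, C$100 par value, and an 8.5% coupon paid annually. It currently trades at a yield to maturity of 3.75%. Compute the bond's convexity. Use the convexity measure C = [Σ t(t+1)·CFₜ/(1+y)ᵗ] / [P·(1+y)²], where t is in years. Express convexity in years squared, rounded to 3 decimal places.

With y = 0.0375:
  t   CF        PV=CF/(1+0.0375)^t    t·PV        t(t+1)·PV
  1         8.50         8.1928         8.1928          16.3855
  2         8.50         7.8966        15.7933          47.3799
  3         8.50         7.6112        22.8337          91.3347
  4         8.50         7.3361        29.3445         146.7224
  5       108.50        90.2587       451.2936       2,707.7619
  Σ                    121.2955       527.4579       3,009.5844
P = 121.2955.
Convexity = Σ t(t+1)·PV / [P·(1+y)²] = 3,009.5844 / (121.2955 × 1.076406) = 23.05078.

23.051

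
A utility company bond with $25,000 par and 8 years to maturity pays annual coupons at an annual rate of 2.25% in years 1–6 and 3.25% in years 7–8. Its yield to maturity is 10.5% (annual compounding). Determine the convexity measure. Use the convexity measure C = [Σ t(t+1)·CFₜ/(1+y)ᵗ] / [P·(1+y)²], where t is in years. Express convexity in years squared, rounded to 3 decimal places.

With y = 0.105:
  t   CF        PV=CF/(1+0.105)^t    t·PV        t(t+1)·PV
  1       562.50       509.0498       509.0498       1,018.0995
  2       562.50       460.6785       921.3571       2,764.0712
  3       562.50       416.9036     1,250.7109       5,002.8437
  4       562.50       377.2884     1,509.1535       7,545.7673
  5       562.50       341.4374     1,707.1872      10,243.1231
  6       562.50       308.9932     1,853.9589      12,977.7125
  7       812.50       403.9126     2,827.3883      22,619.1068
  8    25,812.50    11,612.6636    92,901.3087     836,111.7781
  Σ                 14,430.9271   103,480.1144     898,282.5022
P = 14,430.9271.
Convexity = Σ t(t+1)·PV / [P·(1+y)²] = 898,282.5022 / (14,430.9271 × 1.221025) = 50.97933.

50.979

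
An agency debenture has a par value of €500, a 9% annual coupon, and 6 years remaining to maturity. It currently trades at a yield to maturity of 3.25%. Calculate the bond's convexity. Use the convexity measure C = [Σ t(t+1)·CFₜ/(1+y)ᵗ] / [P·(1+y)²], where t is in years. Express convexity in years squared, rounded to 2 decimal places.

31.05

With y = 0.0325:
  t   CF        PV=CF/(1+0.0325)^t    t·PV        t(t+1)·PV
  1        45.00        43.5835        43.5835          87.1671
  2        45.00        42.2117        84.4233         253.2699
  3        45.00        40.8830       122.6489         490.5955
  4        45.00        39.5961       158.3843         791.9217
  5        45.00        38.3497       191.7486       1,150.4916
  6       545.00       449.8380     2,699.0280      18,893.1960
  Σ                    654.4620     3,299.8167      21,666.6419
P = 654.4620.
Convexity = Σ t(t+1)·PV / [P·(1+y)²] = 21,666.6419 / (654.4620 × 1.066056) = 31.05468.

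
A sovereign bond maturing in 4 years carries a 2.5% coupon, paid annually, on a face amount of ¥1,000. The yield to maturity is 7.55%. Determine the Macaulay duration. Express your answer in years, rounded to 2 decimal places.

Periodic yield y = 0.0755. Discount each cash flow and weight by its year:
  t   CF        PV=CF/(1+0.0755)^t    t·PV
  1        25.00        23.2450        23.2450
  2        25.00        21.6132        43.2264
  3        25.00        20.0960        60.2879
  4     1,025.00       766.0943     3,064.3770
  Σ                    831.0484     3,191.1363
Price P = Σ PV = 831.0484.
Macaulay duration = Σ(t·PV) / P = 3,191.1363 / 831.0484 = 3.83989 years.

3.84 years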